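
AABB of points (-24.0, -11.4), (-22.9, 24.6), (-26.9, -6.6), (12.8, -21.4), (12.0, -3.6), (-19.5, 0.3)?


x range: [-26.9, 12.8]
y range: [-21.4, 24.6]
Bounding box: (-26.9,-21.4) to (12.8,24.6)

(-26.9,-21.4) to (12.8,24.6)


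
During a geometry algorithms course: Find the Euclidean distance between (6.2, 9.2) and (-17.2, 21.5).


dx=-23.4, dy=12.3
d^2 = (-23.4)^2 + 12.3^2 = 698.85
d = sqrt(698.85) = 26.4358

26.4358


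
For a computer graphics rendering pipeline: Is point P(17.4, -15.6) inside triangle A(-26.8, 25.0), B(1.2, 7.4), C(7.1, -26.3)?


Cross products: AB x AP = -358.88, BC x BP = 410.24, CA x CP = -891.12
All same sign? no

No, outside


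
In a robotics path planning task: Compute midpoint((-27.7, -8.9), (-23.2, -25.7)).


M = (((-27.7)+(-23.2))/2, ((-8.9)+(-25.7))/2)
= (-25.45, -17.3)

(-25.45, -17.3)


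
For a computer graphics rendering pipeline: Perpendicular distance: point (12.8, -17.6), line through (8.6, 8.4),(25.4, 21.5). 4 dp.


|cross product| = 491.82
|line direction| = sqrt(453.85) = 21.3038
Distance = 491.82/sqrt(453.85) = 23.0861

23.0861


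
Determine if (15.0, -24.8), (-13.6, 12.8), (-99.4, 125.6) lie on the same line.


Cross product: ((-13.6)-15)*(125.6-(-24.8)) - (12.8-(-24.8))*((-99.4)-15)
= 0

Yes, collinear


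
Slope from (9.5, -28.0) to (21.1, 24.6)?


slope = (y2-y1)/(x2-x1) = (24.6-(-28))/(21.1-9.5) = 52.6/11.6 = 4.5345

4.5345


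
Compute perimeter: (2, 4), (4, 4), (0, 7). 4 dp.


Sides: (2, 4)->(4, 4): sqrt(4) = 2, (4, 4)->(0, 7): sqrt(25) = 5, (0, 7)->(2, 4): sqrt(13) = 3.605551
Sum = 10.605551
Perimeter = 10.6056

10.6056


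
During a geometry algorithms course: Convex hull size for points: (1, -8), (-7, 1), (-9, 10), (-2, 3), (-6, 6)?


Convex hull vertices (CCW): (-9, 10), (-7, 1), (1, -8), (-2, 3)
Count = 4

4


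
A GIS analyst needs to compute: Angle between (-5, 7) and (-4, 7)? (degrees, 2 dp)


u.v = 69, |u| = sqrt(74) = 8.6023, |v| = sqrt(65) = 8.0623
cos(theta) = u.v/(|u||v|) = 69/sqrt(4810) = 0.994893
theta = acos(0.994893) = 5.79 degrees

5.79 degrees


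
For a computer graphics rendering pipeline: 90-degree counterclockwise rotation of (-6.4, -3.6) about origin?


90° CCW: (x,y) -> (-y, x)
(-6.4,-3.6) -> (3.6, -6.4)

(3.6, -6.4)


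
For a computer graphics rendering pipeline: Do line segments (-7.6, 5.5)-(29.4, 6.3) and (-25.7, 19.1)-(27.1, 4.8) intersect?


Cross products: d1=-459.25, d2=112.09, d3=517.68, d4=-53.66
d1*d2 < 0 and d3*d4 < 0? yes

Yes, they intersect


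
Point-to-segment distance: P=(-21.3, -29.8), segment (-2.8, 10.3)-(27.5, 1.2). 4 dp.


Project P onto AB: t = 0 (clamped to [0,1])
Closest point on segment: (-2.8, 10.3)
Distance: 44.1617

44.1617


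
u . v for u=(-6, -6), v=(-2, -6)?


u . v = u_x*v_x + u_y*v_y = (-6)*(-2) + (-6)*(-6)
= 12 + 36 = 48

48


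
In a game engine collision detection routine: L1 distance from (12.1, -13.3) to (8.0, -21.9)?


|12.1-8| + |(-13.3)-(-21.9)| = 4.1 + 8.6 = 12.7

12.7


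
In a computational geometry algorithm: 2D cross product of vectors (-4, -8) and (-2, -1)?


u x v = u_x*v_y - u_y*v_x = (-4)*(-1) - (-8)*(-2)
= 4 - 16 = -12

-12


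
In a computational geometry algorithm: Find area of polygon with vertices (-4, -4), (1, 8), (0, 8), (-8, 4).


Shoelace sum: ((-4)*8 - 1*(-4)) + (1*8 - 0*8) + (0*4 - (-8)*8) + ((-8)*(-4) - (-4)*4)
= 92
Area = |92|/2 = 46

46


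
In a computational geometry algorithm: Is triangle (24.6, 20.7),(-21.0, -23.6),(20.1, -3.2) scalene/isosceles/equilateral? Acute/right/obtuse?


Side lengths squared: AB^2=4041.85, BC^2=2105.37, CA^2=591.46
Sorted: [591.46, 2105.37, 4041.85]
By sides: Scalene, By angles: Obtuse

Scalene, Obtuse


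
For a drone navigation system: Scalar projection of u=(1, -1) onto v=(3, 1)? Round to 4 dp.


u.v = 2, |v| = sqrt(10) = 3.1623
Scalar projection = u.v / |v| = 2 / sqrt(10) = 0.6325

0.6325


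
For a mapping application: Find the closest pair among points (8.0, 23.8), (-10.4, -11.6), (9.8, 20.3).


d(P0,P1) = 39.8964, d(P0,P2) = 3.9357, d(P1,P2) = 37.7578
Closest: P0 and P2

Closest pair: (8.0, 23.8) and (9.8, 20.3), distance = 3.9357


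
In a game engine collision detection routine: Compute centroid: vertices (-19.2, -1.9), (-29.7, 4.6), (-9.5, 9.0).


Centroid = ((x_A+x_B+x_C)/3, (y_A+y_B+y_C)/3)
= (((-19.2)+(-29.7)+(-9.5))/3, ((-1.9)+4.6+9)/3)
= (-19.4667, 3.9)

(-19.4667, 3.9)


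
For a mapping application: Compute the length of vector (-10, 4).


|u| = sqrt((-10)^2 + 4^2) = sqrt(116) = 10.7703

10.7703


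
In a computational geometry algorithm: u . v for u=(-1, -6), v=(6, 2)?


u . v = u_x*v_x + u_y*v_y = (-1)*6 + (-6)*2
= (-6) + (-12) = -18

-18


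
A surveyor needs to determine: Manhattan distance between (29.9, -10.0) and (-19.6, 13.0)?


|29.9-(-19.6)| + |(-10)-13| = 49.5 + 23 = 72.5

72.5


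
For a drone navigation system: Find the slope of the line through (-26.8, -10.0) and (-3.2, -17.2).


slope = (y2-y1)/(x2-x1) = ((-17.2)-(-10))/((-3.2)-(-26.8)) = (-7.2)/23.6 = -0.3051

-0.3051


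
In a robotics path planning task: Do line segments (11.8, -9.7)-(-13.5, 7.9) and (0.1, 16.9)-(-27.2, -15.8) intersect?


Cross products: d1=1108.77, d2=-199.02, d3=-467.06, d4=840.73
d1*d2 < 0 and d3*d4 < 0? yes

Yes, they intersect


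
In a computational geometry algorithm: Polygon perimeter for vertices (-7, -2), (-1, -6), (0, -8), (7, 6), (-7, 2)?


Sides: (-7, -2)->(-1, -6): sqrt(52) = 7.211103, (-1, -6)->(0, -8): sqrt(5) = 2.236068, (0, -8)->(7, 6): sqrt(245) = 15.652476, (7, 6)->(-7, 2): sqrt(212) = 14.56022, (-7, 2)->(-7, -2): sqrt(16) = 4
Sum = 43.659867
Perimeter = 43.6599

43.6599


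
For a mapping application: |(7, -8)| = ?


|u| = sqrt(7^2 + (-8)^2) = sqrt(113) = 10.6301

10.6301


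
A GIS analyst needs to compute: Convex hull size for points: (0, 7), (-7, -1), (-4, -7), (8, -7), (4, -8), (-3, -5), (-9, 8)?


Convex hull vertices (CCW): (-9, 8), (-7, -1), (-4, -7), (4, -8), (8, -7), (0, 7)
Count = 6

6


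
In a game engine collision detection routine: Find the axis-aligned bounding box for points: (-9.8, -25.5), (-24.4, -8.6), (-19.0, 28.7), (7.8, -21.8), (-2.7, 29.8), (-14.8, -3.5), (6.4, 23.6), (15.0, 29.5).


x range: [-24.4, 15]
y range: [-25.5, 29.8]
Bounding box: (-24.4,-25.5) to (15,29.8)

(-24.4,-25.5) to (15,29.8)


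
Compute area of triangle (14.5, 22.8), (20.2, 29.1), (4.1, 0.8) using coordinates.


Area = |x_A(y_B-y_C) + x_B(y_C-y_A) + x_C(y_A-y_B)|/2
= |410.35 + (-444.4) + (-25.83)|/2
= 59.88/2 = 29.94

29.94


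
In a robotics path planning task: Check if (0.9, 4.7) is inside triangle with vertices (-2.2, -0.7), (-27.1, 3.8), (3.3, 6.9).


Cross products: AB x AP = -148.41, BC x BP = -59.44, CA x CP = -6.14
All same sign? yes

Yes, inside


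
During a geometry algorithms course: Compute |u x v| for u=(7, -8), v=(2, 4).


|u x v| = |7*4 - (-8)*2|
= |28 - (-16)| = 44

44


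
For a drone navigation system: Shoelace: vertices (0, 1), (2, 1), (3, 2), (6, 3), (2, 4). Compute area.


Shoelace sum: (0*1 - 2*1) + (2*2 - 3*1) + (3*3 - 6*2) + (6*4 - 2*3) + (2*1 - 0*4)
= 16
Area = |16|/2 = 8

8


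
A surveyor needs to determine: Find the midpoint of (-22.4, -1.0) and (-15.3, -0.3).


M = (((-22.4)+(-15.3))/2, ((-1)+(-0.3))/2)
= (-18.85, -0.65)

(-18.85, -0.65)


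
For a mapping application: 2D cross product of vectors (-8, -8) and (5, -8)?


u x v = u_x*v_y - u_y*v_x = (-8)*(-8) - (-8)*5
= 64 - (-40) = 104

104


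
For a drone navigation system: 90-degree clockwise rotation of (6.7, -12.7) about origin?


90° CW: (x,y) -> (y, -x)
(6.7,-12.7) -> (-12.7, -6.7)

(-12.7, -6.7)


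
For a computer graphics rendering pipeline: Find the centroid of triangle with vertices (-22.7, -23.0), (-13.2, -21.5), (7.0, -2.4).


Centroid = ((x_A+x_B+x_C)/3, (y_A+y_B+y_C)/3)
= (((-22.7)+(-13.2)+7)/3, ((-23)+(-21.5)+(-2.4))/3)
= (-9.6333, -15.6333)

(-9.6333, -15.6333)


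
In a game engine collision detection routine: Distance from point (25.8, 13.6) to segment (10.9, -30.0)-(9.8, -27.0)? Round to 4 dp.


Project P onto AB: t = 1 (clamped to [0,1])
Closest point on segment: (9.8, -27)
Distance: 43.639

43.639


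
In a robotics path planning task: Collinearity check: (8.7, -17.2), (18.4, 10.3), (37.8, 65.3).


Cross product: (18.4-8.7)*(65.3-(-17.2)) - (10.3-(-17.2))*(37.8-8.7)
= 0

Yes, collinear


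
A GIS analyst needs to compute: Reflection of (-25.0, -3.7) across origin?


Reflection over origin: (x,y) -> (-x,-y)
(-25, -3.7) -> (25, 3.7)

(25, 3.7)


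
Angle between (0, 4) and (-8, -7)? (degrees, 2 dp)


u.v = -28, |u| = sqrt(16) = 4, |v| = sqrt(113) = 10.6301
cos(theta) = u.v/(|u||v|) = -28/sqrt(1808) = -0.658505
theta = acos(-0.658505) = 131.19 degrees

131.19 degrees


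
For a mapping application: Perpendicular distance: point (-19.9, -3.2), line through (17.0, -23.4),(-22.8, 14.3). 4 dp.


|cross product| = 587.17
|line direction| = sqrt(3005.33) = 54.8209
Distance = 587.17/sqrt(3005.33) = 10.7107

10.7107


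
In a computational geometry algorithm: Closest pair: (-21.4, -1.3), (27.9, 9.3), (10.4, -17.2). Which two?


d(P0,P1) = 50.4267, d(P0,P2) = 35.5535, d(P1,P2) = 31.7569
Closest: P1 and P2

Closest pair: (27.9, 9.3) and (10.4, -17.2), distance = 31.7569


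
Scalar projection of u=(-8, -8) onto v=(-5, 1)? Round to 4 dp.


u.v = 32, |v| = sqrt(26) = 5.099
Scalar projection = u.v / |v| = 32 / sqrt(26) = 6.2757

6.2757


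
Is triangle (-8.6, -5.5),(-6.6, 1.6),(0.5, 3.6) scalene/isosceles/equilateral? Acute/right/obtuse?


Side lengths squared: AB^2=54.41, BC^2=54.41, CA^2=165.62
Sorted: [54.41, 54.41, 165.62]
By sides: Isosceles, By angles: Obtuse

Isosceles, Obtuse


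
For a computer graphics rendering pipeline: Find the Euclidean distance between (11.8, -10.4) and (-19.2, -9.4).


dx=-31, dy=1
d^2 = (-31)^2 + 1^2 = 962
d = sqrt(962) = 31.0161

31.0161


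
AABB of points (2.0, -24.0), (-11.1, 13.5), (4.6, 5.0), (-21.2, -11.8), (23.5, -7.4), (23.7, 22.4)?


x range: [-21.2, 23.7]
y range: [-24, 22.4]
Bounding box: (-21.2,-24) to (23.7,22.4)

(-21.2,-24) to (23.7,22.4)


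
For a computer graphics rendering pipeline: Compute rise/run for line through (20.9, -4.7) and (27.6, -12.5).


slope = (y2-y1)/(x2-x1) = ((-12.5)-(-4.7))/(27.6-20.9) = (-7.8)/6.7 = -1.1642

-1.1642


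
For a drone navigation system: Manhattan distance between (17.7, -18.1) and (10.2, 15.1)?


|17.7-10.2| + |(-18.1)-15.1| = 7.5 + 33.2 = 40.7

40.7


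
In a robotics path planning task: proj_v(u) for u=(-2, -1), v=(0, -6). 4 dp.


u.v = 6, |v| = sqrt(36) = 6
Scalar projection = u.v / |v| = 6 / sqrt(36) = 1

1


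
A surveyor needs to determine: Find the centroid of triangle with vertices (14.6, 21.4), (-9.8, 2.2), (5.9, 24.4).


Centroid = ((x_A+x_B+x_C)/3, (y_A+y_B+y_C)/3)
= ((14.6+(-9.8)+5.9)/3, (21.4+2.2+24.4)/3)
= (3.5667, 16)

(3.5667, 16)


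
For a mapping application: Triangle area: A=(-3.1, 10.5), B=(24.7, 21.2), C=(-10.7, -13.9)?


Area = |x_A(y_B-y_C) + x_B(y_C-y_A) + x_C(y_A-y_B)|/2
= |(-108.81) + (-602.68) + 114.49|/2
= 597/2 = 298.5

298.5


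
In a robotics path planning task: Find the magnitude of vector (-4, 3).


|u| = sqrt((-4)^2 + 3^2) = sqrt(25) = 5

5


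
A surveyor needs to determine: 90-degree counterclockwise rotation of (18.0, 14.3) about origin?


90° CCW: (x,y) -> (-y, x)
(18,14.3) -> (-14.3, 18)

(-14.3, 18)


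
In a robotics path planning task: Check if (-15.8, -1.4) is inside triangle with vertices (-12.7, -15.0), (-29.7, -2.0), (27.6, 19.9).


Cross products: AB x AP = -190.9, BC x BP = -270.03, CA x CP = -656.27
All same sign? yes

Yes, inside


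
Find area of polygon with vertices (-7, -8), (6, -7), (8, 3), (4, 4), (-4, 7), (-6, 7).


Shoelace sum: ((-7)*(-7) - 6*(-8)) + (6*3 - 8*(-7)) + (8*4 - 4*3) + (4*7 - (-4)*4) + ((-4)*7 - (-6)*7) + ((-6)*(-8) - (-7)*7)
= 346
Area = |346|/2 = 173

173


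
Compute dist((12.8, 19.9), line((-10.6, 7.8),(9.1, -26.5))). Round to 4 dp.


|cross product| = 1040.99
|line direction| = sqrt(1564.58) = 39.5548
Distance = 1040.99/sqrt(1564.58) = 26.3177

26.3177


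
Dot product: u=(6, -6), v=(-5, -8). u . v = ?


u . v = u_x*v_x + u_y*v_y = 6*(-5) + (-6)*(-8)
= (-30) + 48 = 18

18


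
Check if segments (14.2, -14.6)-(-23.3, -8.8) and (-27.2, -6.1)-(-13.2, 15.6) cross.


Cross products: d1=-1017.38, d2=-122.43, d3=-78.63, d4=-973.58
d1*d2 < 0 and d3*d4 < 0? no

No, they don't intersect


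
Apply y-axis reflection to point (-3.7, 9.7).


Reflection over y-axis: (x,y) -> (-x,y)
(-3.7, 9.7) -> (3.7, 9.7)

(3.7, 9.7)


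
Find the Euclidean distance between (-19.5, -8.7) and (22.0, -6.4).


dx=41.5, dy=2.3
d^2 = 41.5^2 + 2.3^2 = 1727.54
d = sqrt(1727.54) = 41.5637

41.5637


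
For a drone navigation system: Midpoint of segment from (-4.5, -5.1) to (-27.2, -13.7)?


M = (((-4.5)+(-27.2))/2, ((-5.1)+(-13.7))/2)
= (-15.85, -9.4)

(-15.85, -9.4)


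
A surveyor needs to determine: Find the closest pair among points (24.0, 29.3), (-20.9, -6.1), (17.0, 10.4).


d(P0,P1) = 57.1767, d(P0,P2) = 20.1547, d(P1,P2) = 41.3359
Closest: P0 and P2

Closest pair: (24.0, 29.3) and (17.0, 10.4), distance = 20.1547


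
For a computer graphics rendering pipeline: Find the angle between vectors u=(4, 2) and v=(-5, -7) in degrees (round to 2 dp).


u.v = -34, |u| = sqrt(20) = 4.4721, |v| = sqrt(74) = 8.6023
cos(theta) = u.v/(|u||v|) = -34/sqrt(1480) = -0.883788
theta = acos(-0.883788) = 152.1 degrees

152.1 degrees


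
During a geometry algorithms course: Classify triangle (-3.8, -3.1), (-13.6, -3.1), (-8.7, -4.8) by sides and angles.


Side lengths squared: AB^2=96.04, BC^2=26.9, CA^2=26.9
Sorted: [26.9, 26.9, 96.04]
By sides: Isosceles, By angles: Obtuse

Isosceles, Obtuse


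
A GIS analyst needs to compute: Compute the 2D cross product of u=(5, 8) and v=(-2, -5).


u x v = u_x*v_y - u_y*v_x = 5*(-5) - 8*(-2)
= (-25) - (-16) = -9

-9


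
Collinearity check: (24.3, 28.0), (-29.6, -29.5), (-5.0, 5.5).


Cross product: ((-29.6)-24.3)*(5.5-28) - ((-29.5)-28)*((-5)-24.3)
= -472

No, not collinear


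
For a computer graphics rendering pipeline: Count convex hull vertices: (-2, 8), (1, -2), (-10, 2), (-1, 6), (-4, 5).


Convex hull vertices (CCW): (-10, 2), (1, -2), (-1, 6), (-2, 8)
Count = 4

4


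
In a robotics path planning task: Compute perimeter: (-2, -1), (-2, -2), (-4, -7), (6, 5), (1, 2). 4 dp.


Sides: (-2, -1)->(-2, -2): sqrt(1) = 1, (-2, -2)->(-4, -7): sqrt(29) = 5.385165, (-4, -7)->(6, 5): sqrt(244) = 15.620499, (6, 5)->(1, 2): sqrt(34) = 5.830952, (1, 2)->(-2, -1): sqrt(18) = 4.242641
Sum = 32.079257
Perimeter = 32.0793

32.0793


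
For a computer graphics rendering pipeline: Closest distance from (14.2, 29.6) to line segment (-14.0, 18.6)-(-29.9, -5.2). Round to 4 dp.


Project P onto AB: t = 0 (clamped to [0,1])
Closest point on segment: (-14, 18.6)
Distance: 30.2695

30.2695


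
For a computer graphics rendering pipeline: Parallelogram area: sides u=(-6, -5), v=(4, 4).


|u x v| = |(-6)*4 - (-5)*4|
= |(-24) - (-20)| = 4

4


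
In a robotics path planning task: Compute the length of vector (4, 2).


|u| = sqrt(4^2 + 2^2) = sqrt(20) = 4.4721

4.4721


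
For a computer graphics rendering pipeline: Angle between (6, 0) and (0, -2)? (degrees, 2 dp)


u.v = 0, |u| = sqrt(36) = 6, |v| = sqrt(4) = 2
cos(theta) = u.v/(|u||v|) = 0/sqrt(144) = 0
theta = acos(0) = 90 degrees

90 degrees


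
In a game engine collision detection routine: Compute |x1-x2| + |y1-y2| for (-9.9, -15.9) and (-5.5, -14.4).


|(-9.9)-(-5.5)| + |(-15.9)-(-14.4)| = 4.4 + 1.5 = 5.9

5.9


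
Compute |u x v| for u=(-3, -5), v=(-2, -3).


|u x v| = |(-3)*(-3) - (-5)*(-2)|
= |9 - 10| = 1

1


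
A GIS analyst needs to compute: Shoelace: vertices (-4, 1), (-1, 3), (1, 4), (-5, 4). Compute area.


Shoelace sum: ((-4)*3 - (-1)*1) + ((-1)*4 - 1*3) + (1*4 - (-5)*4) + ((-5)*1 - (-4)*4)
= 17
Area = |17|/2 = 8.5

8.5


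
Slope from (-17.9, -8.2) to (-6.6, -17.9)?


slope = (y2-y1)/(x2-x1) = ((-17.9)-(-8.2))/((-6.6)-(-17.9)) = (-9.7)/11.3 = -0.8584

-0.8584


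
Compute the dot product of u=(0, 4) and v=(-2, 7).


u . v = u_x*v_x + u_y*v_y = 0*(-2) + 4*7
= 0 + 28 = 28

28


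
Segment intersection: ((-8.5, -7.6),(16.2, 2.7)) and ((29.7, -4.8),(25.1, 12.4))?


Cross products: d1=669.92, d2=197.7, d3=-324.3, d4=147.92
d1*d2 < 0 and d3*d4 < 0? no

No, they don't intersect


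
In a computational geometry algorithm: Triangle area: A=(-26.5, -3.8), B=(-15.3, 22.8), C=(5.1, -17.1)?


Area = |x_A(y_B-y_C) + x_B(y_C-y_A) + x_C(y_A-y_B)|/2
= |(-1057.35) + 203.49 + (-135.66)|/2
= 989.52/2 = 494.76

494.76


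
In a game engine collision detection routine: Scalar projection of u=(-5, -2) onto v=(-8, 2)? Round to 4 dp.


u.v = 36, |v| = sqrt(68) = 8.2462
Scalar projection = u.v / |v| = 36 / sqrt(68) = 4.3656

4.3656


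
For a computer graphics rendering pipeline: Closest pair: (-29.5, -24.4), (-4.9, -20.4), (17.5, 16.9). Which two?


d(P0,P1) = 24.9231, d(P0,P2) = 62.5675, d(P1,P2) = 43.5092
Closest: P0 and P1

Closest pair: (-29.5, -24.4) and (-4.9, -20.4), distance = 24.9231


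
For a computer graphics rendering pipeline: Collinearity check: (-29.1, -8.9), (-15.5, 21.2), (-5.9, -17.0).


Cross product: ((-15.5)-(-29.1))*((-17)-(-8.9)) - (21.2-(-8.9))*((-5.9)-(-29.1))
= -808.48

No, not collinear


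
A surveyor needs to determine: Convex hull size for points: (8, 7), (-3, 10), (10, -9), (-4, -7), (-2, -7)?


Convex hull vertices (CCW): (-4, -7), (10, -9), (8, 7), (-3, 10)
Count = 4

4


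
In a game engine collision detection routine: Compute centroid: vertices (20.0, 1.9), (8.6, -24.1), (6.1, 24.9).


Centroid = ((x_A+x_B+x_C)/3, (y_A+y_B+y_C)/3)
= ((20+8.6+6.1)/3, (1.9+(-24.1)+24.9)/3)
= (11.5667, 0.9)

(11.5667, 0.9)


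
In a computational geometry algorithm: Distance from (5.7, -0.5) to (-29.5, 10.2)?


dx=-35.2, dy=10.7
d^2 = (-35.2)^2 + 10.7^2 = 1353.53
d = sqrt(1353.53) = 36.7904

36.7904


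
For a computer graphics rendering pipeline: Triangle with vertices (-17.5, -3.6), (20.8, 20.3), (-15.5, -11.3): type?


Side lengths squared: AB^2=2038.1, BC^2=2316.25, CA^2=63.29
Sorted: [63.29, 2038.1, 2316.25]
By sides: Scalene, By angles: Obtuse

Scalene, Obtuse


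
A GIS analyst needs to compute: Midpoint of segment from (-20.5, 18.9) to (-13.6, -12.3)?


M = (((-20.5)+(-13.6))/2, (18.9+(-12.3))/2)
= (-17.05, 3.3)

(-17.05, 3.3)


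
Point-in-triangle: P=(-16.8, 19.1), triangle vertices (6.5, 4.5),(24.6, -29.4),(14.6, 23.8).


Cross products: AB x AP = -525.61, BC x BP = 1717.48, CA x CP = -567.95
All same sign? no

No, outside


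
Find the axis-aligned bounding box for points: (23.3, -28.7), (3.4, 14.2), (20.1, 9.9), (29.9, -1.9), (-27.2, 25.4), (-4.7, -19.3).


x range: [-27.2, 29.9]
y range: [-28.7, 25.4]
Bounding box: (-27.2,-28.7) to (29.9,25.4)

(-27.2,-28.7) to (29.9,25.4)


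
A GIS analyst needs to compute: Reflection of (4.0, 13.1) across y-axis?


Reflection over y-axis: (x,y) -> (-x,y)
(4, 13.1) -> (-4, 13.1)

(-4, 13.1)


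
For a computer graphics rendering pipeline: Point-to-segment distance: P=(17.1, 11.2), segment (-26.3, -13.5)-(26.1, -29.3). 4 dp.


Project P onto AB: t = 0.6289 (clamped to [0,1])
Closest point on segment: (6.656, -23.4371)
Distance: 36.1774

36.1774


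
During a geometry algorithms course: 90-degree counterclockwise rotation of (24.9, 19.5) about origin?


90° CCW: (x,y) -> (-y, x)
(24.9,19.5) -> (-19.5, 24.9)

(-19.5, 24.9)


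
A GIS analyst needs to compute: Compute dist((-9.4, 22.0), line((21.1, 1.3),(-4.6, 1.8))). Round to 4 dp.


|cross product| = 516.74
|line direction| = sqrt(660.74) = 25.7049
Distance = 516.74/sqrt(660.74) = 20.1028

20.1028


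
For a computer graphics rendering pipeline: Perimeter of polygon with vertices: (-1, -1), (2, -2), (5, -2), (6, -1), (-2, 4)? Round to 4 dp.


Sides: (-1, -1)->(2, -2): sqrt(10) = 3.162278, (2, -2)->(5, -2): sqrt(9) = 3, (5, -2)->(6, -1): sqrt(2) = 1.414214, (6, -1)->(-2, 4): sqrt(89) = 9.433981, (-2, 4)->(-1, -1): sqrt(26) = 5.09902
Sum = 22.109493
Perimeter = 22.1095

22.1095


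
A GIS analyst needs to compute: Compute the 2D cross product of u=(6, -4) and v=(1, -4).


u x v = u_x*v_y - u_y*v_x = 6*(-4) - (-4)*1
= (-24) - (-4) = -20

-20


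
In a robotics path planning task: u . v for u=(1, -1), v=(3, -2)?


u . v = u_x*v_x + u_y*v_y = 1*3 + (-1)*(-2)
= 3 + 2 = 5

5


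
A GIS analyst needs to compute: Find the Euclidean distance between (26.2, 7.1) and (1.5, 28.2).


dx=-24.7, dy=21.1
d^2 = (-24.7)^2 + 21.1^2 = 1055.3
d = sqrt(1055.3) = 32.4854

32.4854


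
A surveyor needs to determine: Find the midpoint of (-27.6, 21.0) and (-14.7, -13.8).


M = (((-27.6)+(-14.7))/2, (21+(-13.8))/2)
= (-21.15, 3.6)

(-21.15, 3.6)


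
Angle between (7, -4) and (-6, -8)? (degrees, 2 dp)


u.v = -10, |u| = sqrt(65) = 8.0623, |v| = sqrt(100) = 10
cos(theta) = u.v/(|u||v|) = -10/sqrt(6500) = -0.124035
theta = acos(-0.124035) = 97.13 degrees

97.13 degrees


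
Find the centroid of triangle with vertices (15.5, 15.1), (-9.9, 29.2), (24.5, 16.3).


Centroid = ((x_A+x_B+x_C)/3, (y_A+y_B+y_C)/3)
= ((15.5+(-9.9)+24.5)/3, (15.1+29.2+16.3)/3)
= (10.0333, 20.2)

(10.0333, 20.2)


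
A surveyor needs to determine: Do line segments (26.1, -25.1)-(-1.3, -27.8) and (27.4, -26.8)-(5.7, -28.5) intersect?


Cross products: d1=-39.1, d2=-27.09, d3=50.09, d4=38.08
d1*d2 < 0 and d3*d4 < 0? no

No, they don't intersect


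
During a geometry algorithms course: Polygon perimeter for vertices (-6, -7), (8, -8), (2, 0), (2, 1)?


Sides: (-6, -7)->(8, -8): sqrt(197) = 14.035669, (8, -8)->(2, 0): sqrt(100) = 10, (2, 0)->(2, 1): sqrt(1) = 1, (2, 1)->(-6, -7): sqrt(128) = 11.313708
Sum = 36.349377
Perimeter = 36.3494

36.3494


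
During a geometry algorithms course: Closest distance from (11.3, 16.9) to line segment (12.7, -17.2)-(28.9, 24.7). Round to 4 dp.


Project P onto AB: t = 0.6968 (clamped to [0,1])
Closest point on segment: (23.9876, 11.9945)
Distance: 13.6029

13.6029


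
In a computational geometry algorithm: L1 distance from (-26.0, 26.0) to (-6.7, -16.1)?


|(-26)-(-6.7)| + |26-(-16.1)| = 19.3 + 42.1 = 61.4

61.4


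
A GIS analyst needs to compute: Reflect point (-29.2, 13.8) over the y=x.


Reflection over y=x: (x,y) -> (y,x)
(-29.2, 13.8) -> (13.8, -29.2)

(13.8, -29.2)


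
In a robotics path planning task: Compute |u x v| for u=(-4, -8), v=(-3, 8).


|u x v| = |(-4)*8 - (-8)*(-3)|
= |(-32) - 24| = 56

56


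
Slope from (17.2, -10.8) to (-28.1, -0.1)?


slope = (y2-y1)/(x2-x1) = ((-0.1)-(-10.8))/((-28.1)-17.2) = 10.7/(-45.3) = -0.2362

-0.2362


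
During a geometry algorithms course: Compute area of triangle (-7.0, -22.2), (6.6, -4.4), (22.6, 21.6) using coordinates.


Area = |x_A(y_B-y_C) + x_B(y_C-y_A) + x_C(y_A-y_B)|/2
= |182 + 289.08 + (-402.28)|/2
= 68.8/2 = 34.4

34.4


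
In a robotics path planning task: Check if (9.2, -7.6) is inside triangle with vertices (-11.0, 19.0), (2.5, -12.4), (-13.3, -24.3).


Cross products: AB x AP = 275.18, BC x BP = 3.89, CA x CP = -935.84
All same sign? no

No, outside


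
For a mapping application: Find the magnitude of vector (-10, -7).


|u| = sqrt((-10)^2 + (-7)^2) = sqrt(149) = 12.2066

12.2066


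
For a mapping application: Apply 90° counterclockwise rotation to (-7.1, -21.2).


90° CCW: (x,y) -> (-y, x)
(-7.1,-21.2) -> (21.2, -7.1)

(21.2, -7.1)


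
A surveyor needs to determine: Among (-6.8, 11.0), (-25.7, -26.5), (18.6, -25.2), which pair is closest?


d(P0,P1) = 41.9936, d(P0,P2) = 44.2222, d(P1,P2) = 44.3191
Closest: P0 and P1

Closest pair: (-6.8, 11.0) and (-25.7, -26.5), distance = 41.9936


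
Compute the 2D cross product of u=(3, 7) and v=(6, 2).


u x v = u_x*v_y - u_y*v_x = 3*2 - 7*6
= 6 - 42 = -36

-36


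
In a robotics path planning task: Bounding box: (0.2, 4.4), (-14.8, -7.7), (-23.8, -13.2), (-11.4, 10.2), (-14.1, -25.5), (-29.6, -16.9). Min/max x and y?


x range: [-29.6, 0.2]
y range: [-25.5, 10.2]
Bounding box: (-29.6,-25.5) to (0.2,10.2)

(-29.6,-25.5) to (0.2,10.2)


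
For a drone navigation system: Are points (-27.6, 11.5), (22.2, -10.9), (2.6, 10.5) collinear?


Cross product: (22.2-(-27.6))*(10.5-11.5) - ((-10.9)-11.5)*(2.6-(-27.6))
= 626.68

No, not collinear


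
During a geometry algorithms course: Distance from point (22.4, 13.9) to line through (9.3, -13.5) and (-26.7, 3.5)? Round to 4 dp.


|cross product| = 1209.1
|line direction| = sqrt(1585) = 39.8121
Distance = 1209.1/sqrt(1585) = 30.3702

30.3702


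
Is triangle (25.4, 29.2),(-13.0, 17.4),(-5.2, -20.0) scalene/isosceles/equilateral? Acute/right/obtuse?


Side lengths squared: AB^2=1613.8, BC^2=1459.6, CA^2=3357
Sorted: [1459.6, 1613.8, 3357]
By sides: Scalene, By angles: Obtuse

Scalene, Obtuse


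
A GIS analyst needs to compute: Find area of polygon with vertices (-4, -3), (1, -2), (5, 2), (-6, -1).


Shoelace sum: ((-4)*(-2) - 1*(-3)) + (1*2 - 5*(-2)) + (5*(-1) - (-6)*2) + ((-6)*(-3) - (-4)*(-1))
= 44
Area = |44|/2 = 22

22


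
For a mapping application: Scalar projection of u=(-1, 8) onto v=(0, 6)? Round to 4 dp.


u.v = 48, |v| = sqrt(36) = 6
Scalar projection = u.v / |v| = 48 / sqrt(36) = 8

8


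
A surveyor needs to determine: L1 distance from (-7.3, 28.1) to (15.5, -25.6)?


|(-7.3)-15.5| + |28.1-(-25.6)| = 22.8 + 53.7 = 76.5

76.5


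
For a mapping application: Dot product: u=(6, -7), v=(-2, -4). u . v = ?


u . v = u_x*v_x + u_y*v_y = 6*(-2) + (-7)*(-4)
= (-12) + 28 = 16

16


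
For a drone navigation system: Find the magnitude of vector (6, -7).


|u| = sqrt(6^2 + (-7)^2) = sqrt(85) = 9.2195

9.2195


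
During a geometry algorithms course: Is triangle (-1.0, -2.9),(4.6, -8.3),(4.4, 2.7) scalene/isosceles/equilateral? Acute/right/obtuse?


Side lengths squared: AB^2=60.52, BC^2=121.04, CA^2=60.52
Sorted: [60.52, 60.52, 121.04]
By sides: Isosceles, By angles: Right

Isosceles, Right


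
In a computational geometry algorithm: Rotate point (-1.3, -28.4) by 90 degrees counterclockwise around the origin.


90° CCW: (x,y) -> (-y, x)
(-1.3,-28.4) -> (28.4, -1.3)

(28.4, -1.3)


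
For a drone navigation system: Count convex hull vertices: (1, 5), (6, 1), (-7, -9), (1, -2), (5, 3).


Convex hull vertices (CCW): (-7, -9), (6, 1), (5, 3), (1, 5)
Count = 4

4


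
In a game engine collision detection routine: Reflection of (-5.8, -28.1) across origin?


Reflection over origin: (x,y) -> (-x,-y)
(-5.8, -28.1) -> (5.8, 28.1)

(5.8, 28.1)


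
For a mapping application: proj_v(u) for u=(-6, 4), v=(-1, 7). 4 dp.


u.v = 34, |v| = sqrt(50) = 7.0711
Scalar projection = u.v / |v| = 34 / sqrt(50) = 4.8083

4.8083


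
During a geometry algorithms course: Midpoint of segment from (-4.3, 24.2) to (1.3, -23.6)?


M = (((-4.3)+1.3)/2, (24.2+(-23.6))/2)
= (-1.5, 0.3)

(-1.5, 0.3)


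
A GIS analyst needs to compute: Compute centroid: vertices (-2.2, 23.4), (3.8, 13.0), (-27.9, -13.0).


Centroid = ((x_A+x_B+x_C)/3, (y_A+y_B+y_C)/3)
= (((-2.2)+3.8+(-27.9))/3, (23.4+13+(-13))/3)
= (-8.7667, 7.8)

(-8.7667, 7.8)


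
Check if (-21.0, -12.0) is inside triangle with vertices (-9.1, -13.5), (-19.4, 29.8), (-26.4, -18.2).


Cross products: AB x AP = 499.82, BC x BP = 215.8, CA x CP = 81.88
All same sign? yes

Yes, inside


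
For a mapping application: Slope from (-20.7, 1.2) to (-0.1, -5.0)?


slope = (y2-y1)/(x2-x1) = ((-5)-1.2)/((-0.1)-(-20.7)) = (-6.2)/20.6 = -0.301

-0.301


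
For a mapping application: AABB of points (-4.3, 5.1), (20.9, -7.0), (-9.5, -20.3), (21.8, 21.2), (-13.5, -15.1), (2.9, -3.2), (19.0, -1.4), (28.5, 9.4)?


x range: [-13.5, 28.5]
y range: [-20.3, 21.2]
Bounding box: (-13.5,-20.3) to (28.5,21.2)

(-13.5,-20.3) to (28.5,21.2)


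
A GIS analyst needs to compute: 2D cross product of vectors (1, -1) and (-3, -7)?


u x v = u_x*v_y - u_y*v_x = 1*(-7) - (-1)*(-3)
= (-7) - 3 = -10

-10


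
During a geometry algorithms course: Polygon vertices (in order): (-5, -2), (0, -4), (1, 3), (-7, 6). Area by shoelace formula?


Shoelace sum: ((-5)*(-4) - 0*(-2)) + (0*3 - 1*(-4)) + (1*6 - (-7)*3) + ((-7)*(-2) - (-5)*6)
= 95
Area = |95|/2 = 47.5

47.5


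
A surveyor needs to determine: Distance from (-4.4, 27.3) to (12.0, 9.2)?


dx=16.4, dy=-18.1
d^2 = 16.4^2 + (-18.1)^2 = 596.57
d = sqrt(596.57) = 24.4248

24.4248


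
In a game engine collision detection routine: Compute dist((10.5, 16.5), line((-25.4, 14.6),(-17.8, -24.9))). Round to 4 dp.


|cross product| = 1432.49
|line direction| = sqrt(1618.01) = 40.2245
Distance = 1432.49/sqrt(1618.01) = 35.6124

35.6124


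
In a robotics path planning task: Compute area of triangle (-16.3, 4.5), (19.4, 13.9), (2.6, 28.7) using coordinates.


Area = |x_A(y_B-y_C) + x_B(y_C-y_A) + x_C(y_A-y_B)|/2
= |241.24 + 469.48 + (-24.44)|/2
= 686.28/2 = 343.14

343.14


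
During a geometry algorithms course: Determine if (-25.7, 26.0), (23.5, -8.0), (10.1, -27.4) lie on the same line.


Cross product: (23.5-(-25.7))*((-27.4)-26) - ((-8)-26)*(10.1-(-25.7))
= -1410.08

No, not collinear


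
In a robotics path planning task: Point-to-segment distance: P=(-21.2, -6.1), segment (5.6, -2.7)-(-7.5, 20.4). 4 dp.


Project P onto AB: t = 0.3865 (clamped to [0,1])
Closest point on segment: (0.5374, 6.2272)
Distance: 24.9895

24.9895


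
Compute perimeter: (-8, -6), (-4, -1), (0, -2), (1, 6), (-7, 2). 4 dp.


Sides: (-8, -6)->(-4, -1): sqrt(41) = 6.403124, (-4, -1)->(0, -2): sqrt(17) = 4.123106, (0, -2)->(1, 6): sqrt(65) = 8.062258, (1, 6)->(-7, 2): sqrt(80) = 8.944272, (-7, 2)->(-8, -6): sqrt(65) = 8.062258
Sum = 35.595018
Perimeter = 35.595

35.595


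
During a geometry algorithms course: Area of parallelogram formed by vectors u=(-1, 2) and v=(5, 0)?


|u x v| = |(-1)*0 - 2*5|
= |0 - 10| = 10

10


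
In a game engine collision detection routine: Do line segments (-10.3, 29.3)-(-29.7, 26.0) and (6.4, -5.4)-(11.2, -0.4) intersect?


Cross products: d1=250.06, d2=331.22, d3=728.29, d4=647.13
d1*d2 < 0 and d3*d4 < 0? no

No, they don't intersect


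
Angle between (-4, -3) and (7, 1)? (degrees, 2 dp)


u.v = -31, |u| = sqrt(25) = 5, |v| = sqrt(50) = 7.0711
cos(theta) = u.v/(|u||v|) = -31/sqrt(1250) = -0.876812
theta = acos(-0.876812) = 151.26 degrees

151.26 degrees


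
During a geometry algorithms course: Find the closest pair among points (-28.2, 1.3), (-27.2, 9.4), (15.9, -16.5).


d(P0,P1) = 8.1615, d(P0,P2) = 47.5568, d(P1,P2) = 50.2834
Closest: P0 and P1

Closest pair: (-28.2, 1.3) and (-27.2, 9.4), distance = 8.1615


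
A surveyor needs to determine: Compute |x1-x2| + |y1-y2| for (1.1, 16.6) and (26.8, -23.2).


|1.1-26.8| + |16.6-(-23.2)| = 25.7 + 39.8 = 65.5

65.5


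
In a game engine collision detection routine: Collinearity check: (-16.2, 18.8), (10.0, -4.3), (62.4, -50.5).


Cross product: (10-(-16.2))*((-50.5)-18.8) - ((-4.3)-18.8)*(62.4-(-16.2))
= 0

Yes, collinear


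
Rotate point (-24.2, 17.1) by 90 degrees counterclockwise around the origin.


90° CCW: (x,y) -> (-y, x)
(-24.2,17.1) -> (-17.1, -24.2)

(-17.1, -24.2)


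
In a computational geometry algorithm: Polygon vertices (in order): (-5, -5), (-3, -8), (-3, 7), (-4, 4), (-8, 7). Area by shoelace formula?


Shoelace sum: ((-5)*(-8) - (-3)*(-5)) + ((-3)*7 - (-3)*(-8)) + ((-3)*4 - (-4)*7) + ((-4)*7 - (-8)*4) + ((-8)*(-5) - (-5)*7)
= 75
Area = |75|/2 = 37.5

37.5


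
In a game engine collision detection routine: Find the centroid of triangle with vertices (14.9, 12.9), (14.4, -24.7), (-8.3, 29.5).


Centroid = ((x_A+x_B+x_C)/3, (y_A+y_B+y_C)/3)
= ((14.9+14.4+(-8.3))/3, (12.9+(-24.7)+29.5)/3)
= (7, 5.9)

(7, 5.9)


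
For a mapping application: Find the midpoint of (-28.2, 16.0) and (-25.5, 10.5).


M = (((-28.2)+(-25.5))/2, (16+10.5)/2)
= (-26.85, 13.25)

(-26.85, 13.25)


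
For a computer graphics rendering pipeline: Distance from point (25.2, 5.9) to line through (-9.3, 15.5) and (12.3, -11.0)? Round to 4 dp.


|cross product| = 706.89
|line direction| = sqrt(1168.81) = 34.1879
Distance = 706.89/sqrt(1168.81) = 20.6766

20.6766


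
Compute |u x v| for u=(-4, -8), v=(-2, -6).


|u x v| = |(-4)*(-6) - (-8)*(-2)|
= |24 - 16| = 8

8


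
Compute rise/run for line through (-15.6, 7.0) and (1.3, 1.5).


slope = (y2-y1)/(x2-x1) = (1.5-7)/(1.3-(-15.6)) = (-5.5)/16.9 = -0.3254

-0.3254


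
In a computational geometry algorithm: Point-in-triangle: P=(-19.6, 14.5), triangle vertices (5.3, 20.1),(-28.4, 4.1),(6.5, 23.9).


Cross products: AB x AP = -209.68, BC x BP = 188.72, CA x CP = -87.9
All same sign? no

No, outside


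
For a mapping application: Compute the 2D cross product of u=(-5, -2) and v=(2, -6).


u x v = u_x*v_y - u_y*v_x = (-5)*(-6) - (-2)*2
= 30 - (-4) = 34

34


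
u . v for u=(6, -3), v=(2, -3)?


u . v = u_x*v_x + u_y*v_y = 6*2 + (-3)*(-3)
= 12 + 9 = 21

21


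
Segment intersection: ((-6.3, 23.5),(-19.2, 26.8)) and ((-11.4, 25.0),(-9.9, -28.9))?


Cross products: d1=272.64, d2=-417.72, d3=-2.52, d4=687.84
d1*d2 < 0 and d3*d4 < 0? yes

Yes, they intersect


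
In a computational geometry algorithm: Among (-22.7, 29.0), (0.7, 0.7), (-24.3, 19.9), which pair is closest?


d(P0,P1) = 36.7212, d(P0,P2) = 9.2396, d(P1,P2) = 31.5221
Closest: P0 and P2

Closest pair: (-22.7, 29.0) and (-24.3, 19.9), distance = 9.2396


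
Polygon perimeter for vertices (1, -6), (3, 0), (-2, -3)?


Sides: (1, -6)->(3, 0): sqrt(40) = 6.324555, (3, 0)->(-2, -3): sqrt(34) = 5.830952, (-2, -3)->(1, -6): sqrt(18) = 4.242641
Sum = 16.398148
Perimeter = 16.3981

16.3981


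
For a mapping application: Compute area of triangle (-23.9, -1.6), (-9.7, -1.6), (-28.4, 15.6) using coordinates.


Area = |x_A(y_B-y_C) + x_B(y_C-y_A) + x_C(y_A-y_B)|/2
= |411.08 + (-166.84) + 0|/2
= 244.24/2 = 122.12

122.12


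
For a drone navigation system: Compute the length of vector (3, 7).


|u| = sqrt(3^2 + 7^2) = sqrt(58) = 7.6158

7.6158


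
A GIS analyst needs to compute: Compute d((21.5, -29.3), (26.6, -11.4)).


dx=5.1, dy=17.9
d^2 = 5.1^2 + 17.9^2 = 346.42
d = sqrt(346.42) = 18.6124

18.6124


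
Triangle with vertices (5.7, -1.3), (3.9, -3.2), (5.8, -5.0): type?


Side lengths squared: AB^2=6.85, BC^2=6.85, CA^2=13.7
Sorted: [6.85, 6.85, 13.7]
By sides: Isosceles, By angles: Right

Isosceles, Right


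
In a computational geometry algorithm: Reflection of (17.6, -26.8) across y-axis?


Reflection over y-axis: (x,y) -> (-x,y)
(17.6, -26.8) -> (-17.6, -26.8)

(-17.6, -26.8)


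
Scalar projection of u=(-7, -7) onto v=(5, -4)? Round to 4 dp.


u.v = -7, |v| = sqrt(41) = 6.4031
Scalar projection = u.v / |v| = -7 / sqrt(41) = -1.0932

-1.0932


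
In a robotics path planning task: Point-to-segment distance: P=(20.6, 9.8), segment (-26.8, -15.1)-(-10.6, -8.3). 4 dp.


Project P onto AB: t = 1 (clamped to [0,1])
Closest point on segment: (-10.6, -8.3)
Distance: 36.0701

36.0701


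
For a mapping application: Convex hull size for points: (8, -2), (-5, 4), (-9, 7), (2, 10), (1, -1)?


Convex hull vertices (CCW): (-9, 7), (1, -1), (8, -2), (2, 10)
Count = 4

4


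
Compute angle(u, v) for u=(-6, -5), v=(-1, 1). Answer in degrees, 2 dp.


u.v = 1, |u| = sqrt(61) = 7.8102, |v| = sqrt(2) = 1.4142
cos(theta) = u.v/(|u||v|) = 1/sqrt(122) = 0.090536
theta = acos(0.090536) = 84.81 degrees

84.81 degrees


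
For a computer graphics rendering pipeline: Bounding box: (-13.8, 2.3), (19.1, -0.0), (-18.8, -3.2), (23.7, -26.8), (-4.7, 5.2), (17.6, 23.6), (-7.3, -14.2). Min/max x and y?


x range: [-18.8, 23.7]
y range: [-26.8, 23.6]
Bounding box: (-18.8,-26.8) to (23.7,23.6)

(-18.8,-26.8) to (23.7,23.6)


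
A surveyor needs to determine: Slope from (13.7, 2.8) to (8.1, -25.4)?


slope = (y2-y1)/(x2-x1) = ((-25.4)-2.8)/(8.1-13.7) = (-28.2)/(-5.6) = 5.0357

5.0357


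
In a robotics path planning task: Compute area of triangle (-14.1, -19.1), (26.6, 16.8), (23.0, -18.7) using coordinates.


Area = |x_A(y_B-y_C) + x_B(y_C-y_A) + x_C(y_A-y_B)|/2
= |(-500.55) + 10.64 + (-825.7)|/2
= 1315.61/2 = 657.805

657.805


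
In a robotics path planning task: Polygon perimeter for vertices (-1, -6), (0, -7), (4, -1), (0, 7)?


Sides: (-1, -6)->(0, -7): sqrt(2) = 1.414214, (0, -7)->(4, -1): sqrt(52) = 7.211103, (4, -1)->(0, 7): sqrt(80) = 8.944272, (0, 7)->(-1, -6): sqrt(170) = 13.038405
Sum = 30.607994
Perimeter = 30.608

30.608


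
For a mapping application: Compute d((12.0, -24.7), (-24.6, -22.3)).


dx=-36.6, dy=2.4
d^2 = (-36.6)^2 + 2.4^2 = 1345.32
d = sqrt(1345.32) = 36.6786

36.6786


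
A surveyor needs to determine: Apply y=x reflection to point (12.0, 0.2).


Reflection over y=x: (x,y) -> (y,x)
(12, 0.2) -> (0.2, 12)

(0.2, 12)


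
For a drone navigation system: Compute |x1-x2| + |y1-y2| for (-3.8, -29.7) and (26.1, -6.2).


|(-3.8)-26.1| + |(-29.7)-(-6.2)| = 29.9 + 23.5 = 53.4

53.4


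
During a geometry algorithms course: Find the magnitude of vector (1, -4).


|u| = sqrt(1^2 + (-4)^2) = sqrt(17) = 4.1231

4.1231


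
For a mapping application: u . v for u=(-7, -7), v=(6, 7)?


u . v = u_x*v_x + u_y*v_y = (-7)*6 + (-7)*7
= (-42) + (-49) = -91

-91


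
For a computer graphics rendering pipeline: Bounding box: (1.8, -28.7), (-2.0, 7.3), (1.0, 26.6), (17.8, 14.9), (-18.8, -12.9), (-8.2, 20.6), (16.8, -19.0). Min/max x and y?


x range: [-18.8, 17.8]
y range: [-28.7, 26.6]
Bounding box: (-18.8,-28.7) to (17.8,26.6)

(-18.8,-28.7) to (17.8,26.6)


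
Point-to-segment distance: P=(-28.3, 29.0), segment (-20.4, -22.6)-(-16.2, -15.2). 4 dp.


Project P onto AB: t = 1 (clamped to [0,1])
Closest point on segment: (-16.2, -15.2)
Distance: 45.8263

45.8263


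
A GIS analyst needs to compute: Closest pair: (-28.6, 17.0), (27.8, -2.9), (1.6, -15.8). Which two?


d(P0,P1) = 59.8078, d(P0,P2) = 44.5856, d(P1,P2) = 29.2036
Closest: P1 and P2

Closest pair: (27.8, -2.9) and (1.6, -15.8), distance = 29.2036


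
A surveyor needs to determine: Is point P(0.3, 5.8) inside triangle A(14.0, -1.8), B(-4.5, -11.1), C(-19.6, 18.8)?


Cross products: AB x AP = -268.01, BC x BP = -398.71, CA x CP = -26.86
All same sign? yes

Yes, inside


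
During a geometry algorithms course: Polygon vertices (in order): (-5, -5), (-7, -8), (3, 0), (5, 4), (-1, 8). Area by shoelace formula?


Shoelace sum: ((-5)*(-8) - (-7)*(-5)) + ((-7)*0 - 3*(-8)) + (3*4 - 5*0) + (5*8 - (-1)*4) + ((-1)*(-5) - (-5)*8)
= 130
Area = |130|/2 = 65

65


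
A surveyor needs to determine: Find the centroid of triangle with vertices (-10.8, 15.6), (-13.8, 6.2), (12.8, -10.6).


Centroid = ((x_A+x_B+x_C)/3, (y_A+y_B+y_C)/3)
= (((-10.8)+(-13.8)+12.8)/3, (15.6+6.2+(-10.6))/3)
= (-3.9333, 3.7333)

(-3.9333, 3.7333)


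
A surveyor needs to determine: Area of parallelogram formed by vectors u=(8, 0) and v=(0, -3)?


|u x v| = |8*(-3) - 0*0|
= |(-24) - 0| = 24

24


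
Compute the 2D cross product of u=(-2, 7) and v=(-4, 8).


u x v = u_x*v_y - u_y*v_x = (-2)*8 - 7*(-4)
= (-16) - (-28) = 12

12


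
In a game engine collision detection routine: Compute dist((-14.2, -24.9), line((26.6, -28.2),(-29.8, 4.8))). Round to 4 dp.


|cross product| = 1160.28
|line direction| = sqrt(4269.96) = 65.3449
Distance = 1160.28/sqrt(4269.96) = 17.7562

17.7562
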